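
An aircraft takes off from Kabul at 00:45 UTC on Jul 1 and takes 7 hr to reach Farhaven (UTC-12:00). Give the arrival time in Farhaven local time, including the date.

19:45 on Jun 30

Departure is given in UTC: 00:45 on Jul 1.
Add 7 hours → 07:45 UTC.
Farhaven is UTC−12:00: 07:45 − 12:00 = 19:45 on Jun 30.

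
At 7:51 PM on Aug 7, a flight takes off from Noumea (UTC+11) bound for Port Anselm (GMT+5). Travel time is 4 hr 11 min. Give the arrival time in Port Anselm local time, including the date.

Port Anselm is 6:00 behind Noumea.
After 4 hours and 11 minutes it is 12:02 AM (Aug 8) in Noumea.
Shift by the zone difference: 12:02 AM − 6:00 = 6:02 PM on Aug 7 in Port Anselm.

6:02 PM on August 7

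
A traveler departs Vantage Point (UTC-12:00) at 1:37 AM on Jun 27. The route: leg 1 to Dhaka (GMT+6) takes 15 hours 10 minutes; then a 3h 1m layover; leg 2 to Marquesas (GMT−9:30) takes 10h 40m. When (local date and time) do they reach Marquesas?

8:58 AM on June 28

Convert departure to UTC: 1:37 AM + 12:00 = 1:37 PM UTC on Jun 27.
Add 15 hours and 10 minutes leg 1 → 4:47 AM UTC (Jun 28).
Add 3 hours 1 minute layover in Dhaka → 7:48 AM UTC.
Add 10 hours and 40 minutes leg 2 → 6:28 PM UTC.
Marquesas is UTC−9:30, so local arrival = 6:28 PM − 9:30 = 8:58 AM on Jun 28.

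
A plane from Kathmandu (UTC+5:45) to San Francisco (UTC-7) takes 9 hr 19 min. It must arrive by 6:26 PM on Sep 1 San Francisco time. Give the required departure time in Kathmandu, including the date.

Target arrival in UTC: 6:26 PM + 7:00 = 1:26 AM on Sep 2.
Subtract 9 hours and 19 minutes → departure 4:07 PM UTC on Sep 1.
Kathmandu is UTC+5:45: 4:07 PM + 5:45 = 9:52 PM on Sep 1.

9:52 PM on September 1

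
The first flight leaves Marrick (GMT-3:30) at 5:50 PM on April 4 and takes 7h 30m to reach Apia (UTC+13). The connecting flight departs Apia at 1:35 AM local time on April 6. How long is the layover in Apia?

7 hours 45 minutes

Convert departure to UTC: 5:50 PM + 3:30 = 9:20 PM UTC on Apr 4.
Add 7 hours and 30 minutes flight time → 4:50 AM UTC (Apr 5).
Apia is UTC+13:00, so local arrival = 4:50 AM + 13:00 = 5:50 PM on Apr 5.
Layover = 1:35 AM − 5:50 PM (+1 day) = 7 hours 45 minutes.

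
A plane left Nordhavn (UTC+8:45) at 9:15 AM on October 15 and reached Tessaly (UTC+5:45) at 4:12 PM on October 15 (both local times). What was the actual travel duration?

9 hours 57 minutes

Departure in UTC: 9:15 AM − 8:45 = 12:30 AM on Oct 15.
Arrival in UTC: 4:12 PM − 5:45 = 10:27 AM on Oct 15.
Elapsed = 10:27 AM − 12:30 AM = 9 hours 57 minutes.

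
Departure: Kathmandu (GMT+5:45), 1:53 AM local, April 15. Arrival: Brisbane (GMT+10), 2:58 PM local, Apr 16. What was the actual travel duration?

32 hours 50 minutes

Brisbane is 4:15 ahead of Kathmandu.
Clock-face elapsed time (ignoring zones) is 37 hours 5 minutes.
Actual elapsed = 37 hours 5 minutes − 4:15 = 32 hours 50 minutes.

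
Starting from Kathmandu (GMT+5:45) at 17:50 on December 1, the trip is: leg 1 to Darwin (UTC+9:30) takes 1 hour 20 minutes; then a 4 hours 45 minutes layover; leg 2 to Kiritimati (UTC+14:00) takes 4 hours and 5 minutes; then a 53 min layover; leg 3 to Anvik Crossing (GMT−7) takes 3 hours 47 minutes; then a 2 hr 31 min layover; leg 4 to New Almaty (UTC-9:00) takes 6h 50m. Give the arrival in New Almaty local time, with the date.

Convert departure to UTC: 17:50 − 5:45 = 12:05 UTC on Dec 1.
Add 1 hour 20 minutes leg 1 → 13:25 UTC.
Add 4 hours 45 minutes layover in Darwin → 18:10 UTC.
Add 4 hours and 5 minutes leg 2 → 22:15 UTC.
Add 53 minutes layover in Kiritimati → 23:08 UTC.
Add 3 hours 47 minutes leg 3 → 02:55 UTC (Dec 2).
Add 2 hours 31 minutes layover in Anvik Crossing → 05:26 UTC.
Add 6 hours 50 minutes leg 4 → 12:16 UTC.
New Almaty is UTC−9:00, so local arrival = 12:16 − 9:00 = 03:16 on Dec 2.

03:16 on Dec 2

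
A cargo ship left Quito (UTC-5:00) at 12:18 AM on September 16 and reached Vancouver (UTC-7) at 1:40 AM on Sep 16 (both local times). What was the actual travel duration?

Departure in UTC: 12:18 AM + 5:00 = 5:18 AM on Sep 16.
Arrival in UTC: 1:40 AM + 7:00 = 8:40 AM on Sep 16.
Elapsed = 8:40 AM − 5:18 AM = 3 hours 22 minutes.

3 hours 22 minutes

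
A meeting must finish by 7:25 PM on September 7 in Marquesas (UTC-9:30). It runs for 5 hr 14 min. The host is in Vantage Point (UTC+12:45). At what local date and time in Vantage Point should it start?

12:26 PM on September 8

Target end time in UTC: 7:25 PM + 9:30 = 4:55 AM on Sep 8.
Subtract 5 hours and 14 minutes → start 11:41 PM UTC on Sep 7.
Vantage Point is UTC+12:45: 11:41 PM + 12:45 = 12:26 PM on Sep 8.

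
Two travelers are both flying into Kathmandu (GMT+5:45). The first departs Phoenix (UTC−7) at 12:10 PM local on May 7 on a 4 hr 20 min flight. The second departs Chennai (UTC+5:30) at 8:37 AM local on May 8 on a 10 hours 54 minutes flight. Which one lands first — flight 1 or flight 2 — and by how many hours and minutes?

the first, by 14 hours 31 minutes

Flight 1 in UTC: 12:10 PM + 7:00 = 7:10 PM on May 7.
+4 hours and 20 minutes → arrive 11:30 PM UTC on May 7.
Flight 2 in UTC: 8:37 AM − 5:30 = 3:07 AM on May 8.
+10 hours 54 minutes → arrive 2:01 PM UTC on May 8.
Flight 1 lands earlier by 14 hours 31 minutes.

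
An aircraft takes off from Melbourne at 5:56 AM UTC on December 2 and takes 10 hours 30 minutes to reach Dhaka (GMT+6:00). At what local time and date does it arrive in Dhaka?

10:26 PM on December 2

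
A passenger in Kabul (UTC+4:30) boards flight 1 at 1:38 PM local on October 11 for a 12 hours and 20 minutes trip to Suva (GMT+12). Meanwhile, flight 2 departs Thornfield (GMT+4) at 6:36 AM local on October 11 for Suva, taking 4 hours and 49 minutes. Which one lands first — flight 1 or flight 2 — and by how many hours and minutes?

Flight 1 in UTC: 1:38 PM − 4:30 = 9:08 AM on Oct 11.
+12 hours and 20 minutes → arrive 9:28 PM UTC on Oct 11.
Flight 2 in UTC: 6:36 AM − 4:00 = 2:36 AM on Oct 11.
+4 hours 49 minutes → arrive 7:25 AM UTC on Oct 11.
Flight 2 lands earlier by 14 hours 3 minutes.

the second, by 14 hours 3 minutes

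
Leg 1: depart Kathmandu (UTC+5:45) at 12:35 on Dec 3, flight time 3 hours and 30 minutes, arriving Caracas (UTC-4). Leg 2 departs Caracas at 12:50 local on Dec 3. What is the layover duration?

Convert departure to UTC: 12:35 − 5:45 = 06:50 UTC on Dec 3.
Add 3 hours 30 minutes flight time → 10:20 UTC.
Caracas is UTC−4:00, so local arrival = 10:20 − 4:00 = 06:20 on Dec 3.
Layover = 12:50 − 06:20 = 6 hours 30 minutes.

6 hours 30 minutes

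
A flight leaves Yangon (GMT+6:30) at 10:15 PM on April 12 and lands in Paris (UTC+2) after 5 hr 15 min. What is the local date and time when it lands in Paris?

11:00 PM on April 12

Paris is 4:30 behind Yangon.
After 5 hours 15 minutes it is 3:30 AM (Apr 13) in Yangon.
Shift by the zone difference: 3:30 AM − 4:30 = 11:00 PM on Apr 12 in Paris.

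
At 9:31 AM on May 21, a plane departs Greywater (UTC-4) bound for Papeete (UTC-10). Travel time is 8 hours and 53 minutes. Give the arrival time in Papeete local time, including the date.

12:24 PM on May 21

Papeete is 6:00 behind Greywater.
After 8 hours and 53 minutes it is 6:24 PM in Greywater.
Shift by the zone difference: 6:24 PM − 6:00 = 12:24 PM on May 21 in Papeete.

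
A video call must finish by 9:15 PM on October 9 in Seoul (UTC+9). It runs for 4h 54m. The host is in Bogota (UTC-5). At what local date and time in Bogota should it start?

Target end time in UTC: 9:15 PM − 9:00 = 12:15 PM on Oct 9.
Subtract 4 hours and 54 minutes → start 7:21 AM UTC on Oct 9.
Bogota is UTC−5:00: 7:21 AM − 5:00 = 2:21 AM on Oct 9.

2:21 AM on Oct 9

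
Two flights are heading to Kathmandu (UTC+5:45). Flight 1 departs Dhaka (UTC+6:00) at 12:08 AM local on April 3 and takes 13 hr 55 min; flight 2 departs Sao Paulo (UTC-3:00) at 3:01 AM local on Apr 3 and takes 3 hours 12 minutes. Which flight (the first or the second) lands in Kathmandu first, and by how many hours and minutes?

the first, by 1 hour 10 minutes

Flight 1 in UTC: 12:08 AM − 6:00 = 6:08 PM on Apr 2.
+13 hours 55 minutes → arrive 8:03 AM UTC on Apr 3.
Flight 2 in UTC: 3:01 AM + 3:00 = 6:01 AM on Apr 3.
+3 hours and 12 minutes → arrive 9:13 AM UTC on Apr 3.
Flight 1 lands earlier by 1 hour 10 minutes.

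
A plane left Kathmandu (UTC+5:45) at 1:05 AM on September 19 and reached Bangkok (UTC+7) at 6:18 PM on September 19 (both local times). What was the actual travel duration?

15 hours 58 minutes

Bangkok is 1:15 ahead of Kathmandu.
Clock-face elapsed time (ignoring zones) is 17 hours 13 minutes.
Actual elapsed = 17 hours 13 minutes − 1:15 = 15 hours 58 minutes.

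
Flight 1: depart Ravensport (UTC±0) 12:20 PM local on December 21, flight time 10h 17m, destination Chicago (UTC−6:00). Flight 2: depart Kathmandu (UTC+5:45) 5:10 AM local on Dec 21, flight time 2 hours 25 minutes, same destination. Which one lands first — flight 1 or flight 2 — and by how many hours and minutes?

the second, by 20 hours 47 minutes

Flight 1 departs at 12:20 PM UTC (Dec 21).
+10 hours 17 minutes → arrive 10:37 PM UTC on Dec 21.
Flight 2 in UTC: 5:10 AM − 5:45 = 11:25 PM on Dec 20.
+2 hours 25 minutes → arrive 1:50 AM UTC on Dec 21.
Flight 2 lands earlier by 20 hours 47 minutes.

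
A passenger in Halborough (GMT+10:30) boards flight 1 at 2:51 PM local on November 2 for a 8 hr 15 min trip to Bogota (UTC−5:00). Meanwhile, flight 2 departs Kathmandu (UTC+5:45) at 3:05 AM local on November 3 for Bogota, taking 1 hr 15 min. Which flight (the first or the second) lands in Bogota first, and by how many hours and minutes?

Flight 1 in UTC: 2:51 PM − 10:30 = 4:21 AM on Nov 2.
+8 hours and 15 minutes → arrive 12:36 PM UTC on Nov 2.
Flight 2 in UTC: 3:05 AM − 5:45 = 9:20 PM on Nov 2.
+1 hour 15 minutes → arrive 10:35 PM UTC on Nov 2.
Flight 1 lands earlier by 9 hours 59 minutes.

the first, by 9 hours 59 minutes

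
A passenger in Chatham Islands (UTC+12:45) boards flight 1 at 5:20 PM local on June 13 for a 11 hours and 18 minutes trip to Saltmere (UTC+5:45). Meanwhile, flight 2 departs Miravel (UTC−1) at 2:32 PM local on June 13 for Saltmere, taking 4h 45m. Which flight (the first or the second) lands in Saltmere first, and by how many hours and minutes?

Flight 1 in UTC: 5:20 PM − 12:45 = 4:35 AM on Jun 13.
+11 hours and 18 minutes → arrive 3:53 PM UTC on Jun 13.
Flight 2 in UTC: 2:32 PM + 1:00 = 3:32 PM on Jun 13.
+4 hours 45 minutes → arrive 8:17 PM UTC on Jun 13.
Flight 1 lands earlier by 4 hours 24 minutes.

the first, by 4 hours 24 minutes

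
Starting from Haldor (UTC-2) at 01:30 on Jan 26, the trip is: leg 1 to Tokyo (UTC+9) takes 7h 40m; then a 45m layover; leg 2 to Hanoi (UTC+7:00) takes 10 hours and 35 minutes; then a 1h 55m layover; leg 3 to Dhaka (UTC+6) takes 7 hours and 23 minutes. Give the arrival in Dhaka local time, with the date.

13:48 on Jan 27

Convert departure to UTC: 01:30 + 2:00 = 03:30 UTC on Jan 26.
Add 7 hours 40 minutes leg 1 → 11:10 UTC.
Add 45 minutes layover in Tokyo → 11:55 UTC.
Add 10 hours and 35 minutes leg 2 → 22:30 UTC.
Add 1 hour and 55 minutes layover in Hanoi → 00:25 UTC (Jan 27).
Add 7 hours and 23 minutes leg 3 → 07:48 UTC.
Dhaka is UTC+6:00, so local arrival = 07:48 + 6:00 = 13:48 on Jan 27.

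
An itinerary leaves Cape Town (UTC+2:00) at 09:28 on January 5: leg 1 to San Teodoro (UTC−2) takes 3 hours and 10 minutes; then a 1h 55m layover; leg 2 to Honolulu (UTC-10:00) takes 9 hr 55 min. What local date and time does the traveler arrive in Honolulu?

Convert departure to UTC: 09:28 − 2:00 = 07:28 UTC on Jan 5.
Add 3 hours and 10 minutes leg 1 → 10:38 UTC.
Add 1 hour and 55 minutes layover in San Teodoro → 12:33 UTC.
Add 9 hours and 55 minutes leg 2 → 22:28 UTC.
Honolulu is UTC−10:00, so local arrival = 22:28 − 10:00 = 12:28 on Jan 5.

12:28 on January 5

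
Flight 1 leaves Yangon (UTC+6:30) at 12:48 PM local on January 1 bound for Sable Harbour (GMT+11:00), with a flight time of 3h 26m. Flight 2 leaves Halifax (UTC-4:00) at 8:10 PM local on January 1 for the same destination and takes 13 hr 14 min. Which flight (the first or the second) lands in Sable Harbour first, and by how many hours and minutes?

the first, by 27 hours 40 minutes

Flight 1 in UTC: 12:48 PM − 6:30 = 6:18 AM on Jan 1.
+3 hours and 26 minutes → arrive 9:44 AM UTC on Jan 1.
Flight 2 in UTC: 8:10 PM + 4:00 = 12:10 AM on Jan 2.
+13 hours 14 minutes → arrive 1:24 PM UTC on Jan 2.
Flight 1 lands earlier by 27 hours 40 minutes.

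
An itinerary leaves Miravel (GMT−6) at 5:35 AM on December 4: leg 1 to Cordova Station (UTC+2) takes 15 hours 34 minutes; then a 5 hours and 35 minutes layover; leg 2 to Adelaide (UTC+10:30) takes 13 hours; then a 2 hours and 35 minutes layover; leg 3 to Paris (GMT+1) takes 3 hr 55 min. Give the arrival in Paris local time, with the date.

5:14 AM on Dec 6

Convert departure to UTC: 5:35 AM + 6:00 = 11:35 AM UTC on Dec 4.
Add 15 hours 34 minutes leg 1 → 3:09 AM UTC (Dec 5).
Add 5 hours 35 minutes layover in Cordova Station → 8:44 AM UTC.
Add 13 hours leg 2 → 9:44 PM UTC.
Add 2 hours 35 minutes layover in Adelaide → 12:19 AM UTC (Dec 6).
Add 3 hours 55 minutes leg 3 → 4:14 AM UTC.
Paris is UTC+1:00, so local arrival = 4:14 AM + 1:00 = 5:14 AM on Dec 6.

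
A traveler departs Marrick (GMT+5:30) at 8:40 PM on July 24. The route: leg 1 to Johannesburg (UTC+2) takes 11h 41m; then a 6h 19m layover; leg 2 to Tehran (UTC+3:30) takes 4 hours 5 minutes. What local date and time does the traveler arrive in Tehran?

Convert departure to UTC: 8:40 PM − 5:30 = 3:10 PM UTC on Jul 24.
Add 11 hours and 41 minutes leg 1 → 2:51 AM UTC (Jul 25).
Add 6 hours and 19 minutes layover in Johannesburg → 9:10 AM UTC.
Add 4 hours 5 minutes leg 2 → 1:15 PM UTC.
Tehran is UTC+3:30, so local arrival = 1:15 PM + 3:30 = 4:45 PM on Jul 25.

4:45 PM on July 25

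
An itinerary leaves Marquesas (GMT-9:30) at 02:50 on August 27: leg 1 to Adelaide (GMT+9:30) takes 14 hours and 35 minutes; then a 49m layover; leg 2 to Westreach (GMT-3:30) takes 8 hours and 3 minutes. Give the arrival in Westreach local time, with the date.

Convert departure to UTC: 02:50 + 9:30 = 12:20 UTC on Aug 27.
Add 14 hours and 35 minutes leg 1 → 02:55 UTC (Aug 28).
Add 49 minutes layover in Adelaide → 03:44 UTC.
Add 8 hours and 3 minutes leg 2 → 11:47 UTC.
Westreach is UTC−3:30, so local arrival = 11:47 − 3:30 = 08:17 on Aug 28.

08:17 on August 28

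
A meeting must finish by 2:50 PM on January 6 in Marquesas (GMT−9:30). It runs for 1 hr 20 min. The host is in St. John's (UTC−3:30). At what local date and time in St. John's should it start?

Target end time in UTC: 2:50 PM + 9:30 = 12:20 AM on Jan 7.
Subtract 1 hour and 20 minutes → start 11:00 PM UTC on Jan 6.
St. John's is UTC−3:30: 11:00 PM − 3:30 = 7:30 PM on Jan 6.

7:30 PM on Jan 6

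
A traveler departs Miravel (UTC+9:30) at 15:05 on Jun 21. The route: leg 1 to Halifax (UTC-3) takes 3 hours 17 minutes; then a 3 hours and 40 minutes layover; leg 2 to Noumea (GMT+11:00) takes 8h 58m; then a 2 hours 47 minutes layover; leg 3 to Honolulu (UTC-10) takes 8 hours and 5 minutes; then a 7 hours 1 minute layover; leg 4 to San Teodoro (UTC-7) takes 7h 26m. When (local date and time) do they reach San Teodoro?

15:49 on June 22

Convert departure to UTC: 15:05 − 9:30 = 05:35 UTC on Jun 21.
Add 3 hours 17 minutes leg 1 → 08:52 UTC.
Add 3 hours and 40 minutes layover in Halifax → 12:32 UTC.
Add 8 hours and 58 minutes leg 2 → 21:30 UTC.
Add 2 hours 47 minutes layover in Noumea → 00:17 UTC (Jun 22).
Add 8 hours and 5 minutes leg 3 → 08:22 UTC.
Add 7 hours 1 minute layover in Honolulu → 15:23 UTC.
Add 7 hours 26 minutes leg 4 → 22:49 UTC.
San Teodoro is UTC−7:00, so local arrival = 22:49 − 7:00 = 15:49 on Jun 22.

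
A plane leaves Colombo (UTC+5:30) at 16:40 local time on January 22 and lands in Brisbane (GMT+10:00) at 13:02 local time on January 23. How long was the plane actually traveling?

15 hours 52 minutes

Brisbane is 4:30 ahead of Colombo.
Clock-face elapsed time (ignoring zones) is 20 hours 22 minutes.
Actual elapsed = 20 hours 22 minutes − 4:30 = 15 hours 52 minutes.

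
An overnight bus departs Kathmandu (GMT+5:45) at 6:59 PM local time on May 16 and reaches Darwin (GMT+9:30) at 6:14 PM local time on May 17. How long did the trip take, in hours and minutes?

Departure in UTC: 6:59 PM − 5:45 = 1:14 PM on May 16.
Arrival in UTC: 6:14 PM − 9:30 = 8:44 AM on May 17.
Elapsed = 8:44 AM − 1:14 PM (+1 day) = 19 hours 30 minutes.

19 hours 30 minutes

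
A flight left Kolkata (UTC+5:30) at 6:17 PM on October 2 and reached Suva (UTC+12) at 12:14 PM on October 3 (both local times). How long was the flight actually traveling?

Departure in UTC: 6:17 PM − 5:30 = 12:47 PM on Oct 2.
Arrival in UTC: 12:14 PM − 12:00 = 12:14 AM on Oct 3.
Elapsed = 12:14 AM − 12:47 PM (+1 day) = 11 hours 27 minutes.

11 hours 27 minutes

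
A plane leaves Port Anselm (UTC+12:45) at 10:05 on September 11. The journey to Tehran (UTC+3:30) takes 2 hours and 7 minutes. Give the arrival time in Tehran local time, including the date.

Convert departure to UTC: 10:05 − 12:45 = 21:20 UTC on Sep 10.
Add 2 hours and 7 minutes travel time → 23:27 UTC.
Tehran is UTC+3:30, so local arrival = 23:27 + 3:30 = 02:57 on Sep 11.

02:57 on Sep 11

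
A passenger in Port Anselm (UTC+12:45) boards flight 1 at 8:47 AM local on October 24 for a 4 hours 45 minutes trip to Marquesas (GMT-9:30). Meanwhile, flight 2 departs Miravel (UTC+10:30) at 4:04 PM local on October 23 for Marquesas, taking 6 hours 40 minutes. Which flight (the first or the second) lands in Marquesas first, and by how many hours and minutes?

the second, by 12 hours 33 minutes

Flight 1 in UTC: 8:47 AM − 12:45 = 8:02 PM on Oct 23.
+4 hours 45 minutes → arrive 12:47 AM UTC on Oct 24.
Flight 2 in UTC: 4:04 PM − 10:30 = 5:34 AM on Oct 23.
+6 hours 40 minutes → arrive 12:14 PM UTC on Oct 23.
Flight 2 lands earlier by 12 hours 33 minutes.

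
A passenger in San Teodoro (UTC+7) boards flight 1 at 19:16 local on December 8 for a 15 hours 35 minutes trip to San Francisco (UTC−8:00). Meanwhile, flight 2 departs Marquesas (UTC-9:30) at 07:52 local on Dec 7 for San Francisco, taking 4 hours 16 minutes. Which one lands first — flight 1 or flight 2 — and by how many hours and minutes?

Flight 1 in UTC: 19:16 − 7:00 = 12:16 on Dec 8.
+15 hours 35 minutes → arrive 03:51 UTC on Dec 9.
Flight 2 in UTC: 07:52 + 9:30 = 17:22 on Dec 7.
+4 hours and 16 minutes → arrive 21:38 UTC on Dec 7.
Flight 2 lands earlier by 30 hours 13 minutes.

the second, by 30 hours 13 minutes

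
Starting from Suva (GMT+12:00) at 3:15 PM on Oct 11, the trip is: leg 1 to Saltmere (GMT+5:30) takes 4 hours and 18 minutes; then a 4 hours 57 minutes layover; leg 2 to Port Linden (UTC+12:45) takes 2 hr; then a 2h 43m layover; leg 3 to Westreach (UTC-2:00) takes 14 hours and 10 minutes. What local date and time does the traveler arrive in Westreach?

5:23 AM on Oct 12

Convert departure to UTC: 3:15 PM − 12:00 = 3:15 AM UTC on Oct 11.
Add 4 hours and 18 minutes leg 1 → 7:33 AM UTC.
Add 4 hours 57 minutes layover in Saltmere → 12:30 PM UTC.
Add 2 hours leg 2 → 2:30 PM UTC.
Add 2 hours and 43 minutes layover in Port Linden → 5:13 PM UTC.
Add 14 hours and 10 minutes leg 3 → 7:23 AM UTC (Oct 12).
Westreach is UTC−2:00, so local arrival = 7:23 AM − 2:00 = 5:23 AM on Oct 12.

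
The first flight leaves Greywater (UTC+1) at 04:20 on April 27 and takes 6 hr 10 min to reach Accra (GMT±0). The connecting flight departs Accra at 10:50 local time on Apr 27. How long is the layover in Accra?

Convert departure to UTC: 04:20 − 1:00 = 03:20 UTC on Apr 27.
Add 6 hours and 10 minutes flight time → 09:30 UTC.
Accra is UTC+0, so local arrival is the same: 09:30 on Apr 27.
Layover = 10:50 − 09:30 = 1 hour 20 minutes.

1 hour 20 minutes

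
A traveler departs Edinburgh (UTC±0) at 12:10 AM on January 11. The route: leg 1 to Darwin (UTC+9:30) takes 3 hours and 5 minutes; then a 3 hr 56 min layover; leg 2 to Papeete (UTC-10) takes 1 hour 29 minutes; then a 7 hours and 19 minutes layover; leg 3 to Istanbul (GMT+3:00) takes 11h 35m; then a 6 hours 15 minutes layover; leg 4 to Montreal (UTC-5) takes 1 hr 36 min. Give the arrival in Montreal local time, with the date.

6:25 AM on January 12

Edinburgh is at UTC+0, so departure is already 12:10 AM UTC on Jan 11.
Add 3 hours 5 minutes leg 1 → 3:15 AM UTC.
Add 3 hours and 56 minutes layover in Darwin → 7:11 AM UTC.
Add 1 hour 29 minutes leg 2 → 8:40 AM UTC.
Add 7 hours 19 minutes layover in Papeete → 3:59 PM UTC.
Add 11 hours and 35 minutes leg 3 → 3:34 AM UTC (Jan 12).
Add 6 hours and 15 minutes layover in Istanbul → 9:49 AM UTC.
Add 1 hour and 36 minutes leg 4 → 11:25 AM UTC.
Montreal is UTC−5:00, so local arrival = 11:25 AM − 5:00 = 6:25 AM on Jan 12.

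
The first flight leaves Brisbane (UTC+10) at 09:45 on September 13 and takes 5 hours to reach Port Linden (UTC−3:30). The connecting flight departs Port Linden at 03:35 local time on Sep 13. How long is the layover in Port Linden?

2 hours 20 minutes

Convert departure to UTC: 09:45 − 10:00 = 23:45 UTC on Sep 12.
Add 5 hours flight time → 04:45 UTC (Sep 13).
Port Linden is UTC−3:30, so local arrival = 04:45 − 3:30 = 01:15 on Sep 13.
Layover = 03:35 − 01:15 = 2 hours 20 minutes.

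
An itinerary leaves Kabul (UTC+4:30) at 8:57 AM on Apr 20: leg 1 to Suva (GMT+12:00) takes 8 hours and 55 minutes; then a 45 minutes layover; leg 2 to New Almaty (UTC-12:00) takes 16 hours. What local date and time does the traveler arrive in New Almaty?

Convert departure to UTC: 8:57 AM − 4:30 = 4:27 AM UTC on Apr 20.
Add 8 hours 55 minutes leg 1 → 1:22 PM UTC.
Add 45 minutes layover in Suva → 2:07 PM UTC.
Add 16 hours leg 2 → 6:07 AM UTC (Apr 21).
New Almaty is UTC−12:00, so local arrival = 6:07 AM − 12:00 = 6:07 PM on Apr 20.

6:07 PM on Apr 20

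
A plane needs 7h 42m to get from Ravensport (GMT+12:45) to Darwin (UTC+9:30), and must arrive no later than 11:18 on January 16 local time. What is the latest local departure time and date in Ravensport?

06:51 on January 16

Target arrival in UTC: 11:18 − 9:30 = 01:48 on Jan 16.
Subtract 7 hours and 42 minutes → departure 18:06 UTC on Jan 15.
Ravensport is UTC+12:45: 18:06 + 12:45 = 06:51 on Jan 16.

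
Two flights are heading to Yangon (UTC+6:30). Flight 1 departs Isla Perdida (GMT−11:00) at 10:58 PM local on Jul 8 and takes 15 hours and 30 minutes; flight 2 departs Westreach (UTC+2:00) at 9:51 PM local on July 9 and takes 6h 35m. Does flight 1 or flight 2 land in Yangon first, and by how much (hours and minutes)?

the first, by 58 minutes

Flight 1 in UTC: 10:58 PM + 11:00 = 9:58 AM on Jul 9.
+15 hours 30 minutes → arrive 1:28 AM UTC on Jul 10.
Flight 2 in UTC: 9:51 PM − 2:00 = 7:51 PM on Jul 9.
+6 hours 35 minutes → arrive 2:26 AM UTC on Jul 10.
Flight 1 lands earlier by 58 minutes.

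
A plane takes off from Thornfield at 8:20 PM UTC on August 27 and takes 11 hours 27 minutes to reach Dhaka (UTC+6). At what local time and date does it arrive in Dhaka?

1:47 PM on Aug 28

Departure is given in UTC: 8:20 PM on Aug 27.
Add 11 hours 27 minutes → 7:47 AM UTC (Aug 28).
Dhaka is UTC+6:00: 7:47 AM + 6:00 = 1:47 PM on Aug 28.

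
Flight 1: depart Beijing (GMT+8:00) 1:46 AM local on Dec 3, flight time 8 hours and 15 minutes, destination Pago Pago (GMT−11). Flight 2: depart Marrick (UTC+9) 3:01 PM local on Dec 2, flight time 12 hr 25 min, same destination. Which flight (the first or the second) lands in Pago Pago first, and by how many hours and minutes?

the second, by 7 hours 35 minutes

Flight 1 in UTC: 1:46 AM − 8:00 = 5:46 PM on Dec 2.
+8 hours and 15 minutes → arrive 2:01 AM UTC on Dec 3.
Flight 2 in UTC: 3:01 PM − 9:00 = 6:01 AM on Dec 2.
+12 hours and 25 minutes → arrive 6:26 PM UTC on Dec 2.
Flight 2 lands earlier by 7 hours 35 minutes.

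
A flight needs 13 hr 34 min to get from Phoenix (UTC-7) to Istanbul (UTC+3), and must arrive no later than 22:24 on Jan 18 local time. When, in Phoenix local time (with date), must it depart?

Target arrival in UTC: 22:24 − 3:00 = 19:24 on Jan 18.
Subtract 13 hours 34 minutes → departure 05:50 UTC on Jan 18.
Phoenix is UTC−7:00: 05:50 − 7:00 = 22:50 on Jan 17.

22:50 on January 17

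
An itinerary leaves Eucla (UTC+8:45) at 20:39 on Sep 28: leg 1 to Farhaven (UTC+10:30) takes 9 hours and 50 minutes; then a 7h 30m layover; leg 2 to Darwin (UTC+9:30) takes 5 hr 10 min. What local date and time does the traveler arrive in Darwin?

19:54 on September 29

Convert departure to UTC: 20:39 − 8:45 = 11:54 UTC on Sep 28.
Add 9 hours 50 minutes leg 1 → 21:44 UTC.
Add 7 hours and 30 minutes layover in Farhaven → 05:14 UTC (Sep 29).
Add 5 hours 10 minutes leg 2 → 10:24 UTC.
Darwin is UTC+9:30, so local arrival = 10:24 + 9:30 = 19:54 on Sep 29.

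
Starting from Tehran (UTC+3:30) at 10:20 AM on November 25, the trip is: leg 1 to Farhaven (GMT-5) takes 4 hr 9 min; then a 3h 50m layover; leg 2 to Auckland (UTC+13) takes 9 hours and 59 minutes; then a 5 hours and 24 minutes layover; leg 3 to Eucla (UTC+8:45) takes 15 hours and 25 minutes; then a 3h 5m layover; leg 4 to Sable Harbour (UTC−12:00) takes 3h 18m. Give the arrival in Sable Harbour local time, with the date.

Convert departure to UTC: 10:20 AM − 3:30 = 6:50 AM UTC on Nov 25.
Add 4 hours 9 minutes leg 1 → 10:59 AM UTC.
Add 3 hours 50 minutes layover in Farhaven → 2:49 PM UTC.
Add 9 hours and 59 minutes leg 2 → 12:48 AM UTC (Nov 26).
Add 5 hours and 24 minutes layover in Auckland → 6:12 AM UTC.
Add 15 hours 25 minutes leg 3 → 9:37 PM UTC.
Add 3 hours and 5 minutes layover in Eucla → 12:42 AM UTC (Nov 27).
Add 3 hours and 18 minutes leg 4 → 4:00 AM UTC.
Sable Harbour is UTC−12:00, so local arrival = 4:00 AM − 12:00 = 4:00 PM on Nov 26.

4:00 PM on November 26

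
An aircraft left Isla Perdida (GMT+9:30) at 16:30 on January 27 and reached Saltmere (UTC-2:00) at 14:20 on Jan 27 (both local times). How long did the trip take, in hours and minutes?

9 hours 20 minutes

Departure in UTC: 16:30 − 9:30 = 07:00 on Jan 27.
Arrival in UTC: 14:20 + 2:00 = 16:20 on Jan 27.
Elapsed = 16:20 − 07:00 = 9 hours 20 minutes.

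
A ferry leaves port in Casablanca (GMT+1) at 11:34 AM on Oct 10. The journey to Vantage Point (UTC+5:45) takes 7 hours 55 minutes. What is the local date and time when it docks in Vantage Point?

Convert departure to UTC: 11:34 AM − 1:00 = 10:34 AM UTC on Oct 10.
Add 7 hours 55 minutes travel time → 6:29 PM UTC.
Vantage Point is UTC+5:45, so local arrival = 6:29 PM + 5:45 = 12:14 AM on Oct 11.

12:14 AM on October 11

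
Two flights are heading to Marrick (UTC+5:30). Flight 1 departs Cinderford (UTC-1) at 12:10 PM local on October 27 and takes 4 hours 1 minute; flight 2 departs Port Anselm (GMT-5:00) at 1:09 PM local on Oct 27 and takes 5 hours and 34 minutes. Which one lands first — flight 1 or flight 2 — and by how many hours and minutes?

Flight 1 in UTC: 12:10 PM + 1:00 = 1:10 PM on Oct 27.
+4 hours 1 minute → arrive 5:11 PM UTC on Oct 27.
Flight 2 in UTC: 1:09 PM + 5:00 = 6:09 PM on Oct 27.
+5 hours 34 minutes → arrive 11:43 PM UTC on Oct 27.
Flight 1 lands earlier by 6 hours 32 minutes.

the first, by 6 hours 32 minutes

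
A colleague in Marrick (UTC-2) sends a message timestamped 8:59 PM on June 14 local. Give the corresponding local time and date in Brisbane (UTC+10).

8:59 AM on June 15

In UTC: 8:59 PM + 2:00 = 10:59 PM on Jun 14.
Brisbane is UTC+10:00: 10:59 PM + 10:00 = 8:59 AM on Jun 15.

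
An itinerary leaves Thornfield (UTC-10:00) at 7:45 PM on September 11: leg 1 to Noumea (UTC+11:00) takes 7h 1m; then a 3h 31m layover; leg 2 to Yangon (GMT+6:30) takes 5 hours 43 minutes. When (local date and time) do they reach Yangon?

4:30 AM on Sep 13

Convert departure to UTC: 7:45 PM + 10:00 = 5:45 AM UTC on Sep 12.
Add 7 hours and 1 minute leg 1 → 12:46 PM UTC.
Add 3 hours and 31 minutes layover in Noumea → 4:17 PM UTC.
Add 5 hours and 43 minutes leg 2 → 10:00 PM UTC.
Yangon is UTC+6:30, so local arrival = 10:00 PM + 6:30 = 4:30 AM on Sep 13.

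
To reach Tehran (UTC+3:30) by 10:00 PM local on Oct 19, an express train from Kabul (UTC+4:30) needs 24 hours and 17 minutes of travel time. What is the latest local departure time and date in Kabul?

10:43 PM on October 18

Target arrival in UTC: 10:00 PM − 3:30 = 6:30 PM on Oct 19.
Subtract 24 hours 17 minutes → departure 6:13 PM UTC on Oct 18.
Kabul is UTC+4:30: 6:13 PM + 4:30 = 10:43 PM on Oct 18.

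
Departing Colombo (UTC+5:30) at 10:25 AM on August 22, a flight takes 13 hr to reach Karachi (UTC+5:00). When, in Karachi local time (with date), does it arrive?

10:55 PM on August 22

Karachi is 0:30 behind Colombo.
After 13 hours it is 11:25 PM in Colombo.
Shift by the zone difference: 11:25 PM − 0:30 = 10:55 PM on Aug 22 in Karachi.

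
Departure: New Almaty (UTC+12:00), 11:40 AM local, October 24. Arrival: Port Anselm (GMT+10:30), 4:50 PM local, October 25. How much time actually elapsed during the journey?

Port Anselm is 1:30 behind New Almaty.
Clock-face elapsed time (ignoring zones) is 29 hours 10 minutes.
Actual elapsed = 29 hours 10 minutes + 1:30 = 30 hours 40 minutes.

30 hours 40 minutes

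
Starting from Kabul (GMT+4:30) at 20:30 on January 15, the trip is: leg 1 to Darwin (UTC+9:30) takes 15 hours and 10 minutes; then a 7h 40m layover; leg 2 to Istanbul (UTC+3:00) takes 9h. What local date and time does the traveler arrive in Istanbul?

02:50 on January 17

Convert departure to UTC: 20:30 − 4:30 = 16:00 UTC on Jan 15.
Add 15 hours 10 minutes leg 1 → 07:10 UTC (Jan 16).
Add 7 hours 40 minutes layover in Darwin → 14:50 UTC.
Add 9 hours leg 2 → 23:50 UTC.
Istanbul is UTC+3:00, so local arrival = 23:50 + 3:00 = 02:50 on Jan 17.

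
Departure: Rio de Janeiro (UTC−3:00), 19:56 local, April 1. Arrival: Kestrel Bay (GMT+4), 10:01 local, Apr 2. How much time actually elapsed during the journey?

Departure in UTC: 19:56 + 3:00 = 22:56 on Apr 1.
Arrival in UTC: 10:01 − 4:00 = 06:01 on Apr 2.
Elapsed = 06:01 − 22:56 (+1 day) = 7 hours 5 minutes.

7 hours 5 minutes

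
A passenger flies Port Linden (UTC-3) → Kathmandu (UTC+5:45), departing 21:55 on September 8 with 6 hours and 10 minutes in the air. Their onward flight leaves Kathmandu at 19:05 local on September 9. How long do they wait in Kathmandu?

6 hours 15 minutes

Convert departure to UTC: 21:55 + 3:00 = 00:55 UTC on Sep 9.
Add 6 hours 10 minutes flight time → 07:05 UTC.
Kathmandu is UTC+5:45, so local arrival = 07:05 + 5:45 = 12:50 on Sep 9.
Layover = 19:05 − 12:50 = 6 hours 15 minutes.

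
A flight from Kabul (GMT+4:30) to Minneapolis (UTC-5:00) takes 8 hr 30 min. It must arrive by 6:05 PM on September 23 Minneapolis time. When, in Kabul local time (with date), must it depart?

Target arrival in UTC: 6:05 PM + 5:00 = 11:05 PM on Sep 23.
Subtract 8 hours 30 minutes → departure 2:35 PM UTC on Sep 23.
Kabul is UTC+4:30: 2:35 PM + 4:30 = 7:05 PM on Sep 23.

7:05 PM on September 23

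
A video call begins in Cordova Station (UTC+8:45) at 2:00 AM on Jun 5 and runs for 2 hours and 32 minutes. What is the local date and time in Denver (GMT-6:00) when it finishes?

1:47 PM on June 4

Convert start to UTC: 2:00 AM − 8:45 = 5:15 PM UTC on Jun 4.
Add 2 hours 32 minutes duration → 7:47 PM UTC.
Denver is UTC−6:00, so local end time = 7:47 PM − 6:00 = 1:47 PM on Jun 4.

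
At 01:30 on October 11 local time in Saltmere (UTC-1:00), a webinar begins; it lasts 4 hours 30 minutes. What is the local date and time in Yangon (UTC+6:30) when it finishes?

Convert start to UTC: 01:30 + 1:00 = 02:30 UTC on Oct 11.
Add 4 hours 30 minutes duration → 07:00 UTC.
Yangon is UTC+6:30, so local end time = 07:00 + 6:30 = 13:30 on Oct 11.

13:30 on Oct 11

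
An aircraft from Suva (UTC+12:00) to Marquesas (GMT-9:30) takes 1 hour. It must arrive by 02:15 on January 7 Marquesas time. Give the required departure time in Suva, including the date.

22:45 on January 7

Target arrival in UTC: 02:15 + 9:30 = 11:45 on Jan 7.
Subtract 1 hour → departure 10:45 UTC on Jan 7.
Suva is UTC+12:00: 10:45 + 12:00 = 22:45 on Jan 7.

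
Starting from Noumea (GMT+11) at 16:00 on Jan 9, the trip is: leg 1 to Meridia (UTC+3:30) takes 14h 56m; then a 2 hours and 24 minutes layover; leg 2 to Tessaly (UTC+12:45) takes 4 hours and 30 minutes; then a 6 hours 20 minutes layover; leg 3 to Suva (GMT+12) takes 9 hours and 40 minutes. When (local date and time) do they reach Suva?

Convert departure to UTC: 16:00 − 11:00 = 05:00 UTC on Jan 9.
Add 14 hours 56 minutes leg 1 → 19:56 UTC.
Add 2 hours and 24 minutes layover in Meridia → 22:20 UTC.
Add 4 hours and 30 minutes leg 2 → 02:50 UTC (Jan 10).
Add 6 hours 20 minutes layover in Tessaly → 09:10 UTC.
Add 9 hours 40 minutes leg 3 → 18:50 UTC.
Suva is UTC+12:00, so local arrival = 18:50 + 12:00 = 06:50 on Jan 11.

06:50 on Jan 11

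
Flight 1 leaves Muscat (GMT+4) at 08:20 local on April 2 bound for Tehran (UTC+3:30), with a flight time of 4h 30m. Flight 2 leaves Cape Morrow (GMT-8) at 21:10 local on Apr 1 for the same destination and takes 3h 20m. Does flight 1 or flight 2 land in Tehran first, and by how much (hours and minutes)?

the second, by 20 minutes

Flight 1 in UTC: 08:20 − 4:00 = 04:20 on Apr 2.
+4 hours 30 minutes → arrive 08:50 UTC on Apr 2.
Flight 2 in UTC: 21:10 + 8:00 = 05:10 on Apr 2.
+3 hours 20 minutes → arrive 08:30 UTC on Apr 2.
Flight 2 lands earlier by 20 minutes.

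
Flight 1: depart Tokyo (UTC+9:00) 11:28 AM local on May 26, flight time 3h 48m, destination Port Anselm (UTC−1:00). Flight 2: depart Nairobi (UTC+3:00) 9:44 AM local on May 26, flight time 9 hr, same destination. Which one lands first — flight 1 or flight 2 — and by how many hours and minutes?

the first, by 9 hours 28 minutes

Flight 1 in UTC: 11:28 AM − 9:00 = 2:28 AM on May 26.
+3 hours 48 minutes → arrive 6:16 AM UTC on May 26.
Flight 2 in UTC: 9:44 AM − 3:00 = 6:44 AM on May 26.
+9 hours → arrive 3:44 PM UTC on May 26.
Flight 1 lands earlier by 9 hours 28 minutes.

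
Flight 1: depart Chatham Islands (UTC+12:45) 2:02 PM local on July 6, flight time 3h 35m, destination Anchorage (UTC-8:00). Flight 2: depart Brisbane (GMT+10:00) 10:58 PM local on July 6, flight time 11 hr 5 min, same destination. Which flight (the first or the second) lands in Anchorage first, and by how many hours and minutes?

Flight 1 in UTC: 2:02 PM − 12:45 = 1:17 AM on Jul 6.
+3 hours and 35 minutes → arrive 4:52 AM UTC on Jul 6.
Flight 2 in UTC: 10:58 PM − 10:00 = 12:58 PM on Jul 6.
+11 hours and 5 minutes → arrive 12:03 AM UTC on Jul 7.
Flight 1 lands earlier by 19 hours 11 minutes.

the first, by 19 hours 11 minutes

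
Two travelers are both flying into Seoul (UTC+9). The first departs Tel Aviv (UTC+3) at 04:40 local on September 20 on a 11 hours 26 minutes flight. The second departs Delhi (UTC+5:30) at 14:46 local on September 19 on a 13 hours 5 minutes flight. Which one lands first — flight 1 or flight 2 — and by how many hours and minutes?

Flight 1 in UTC: 04:40 − 3:00 = 01:40 on Sep 20.
+11 hours and 26 minutes → arrive 13:06 UTC on Sep 20.
Flight 2 in UTC: 14:46 − 5:30 = 09:16 on Sep 19.
+13 hours and 5 minutes → arrive 22:21 UTC on Sep 19.
Flight 2 lands earlier by 14 hours 45 minutes.

the second, by 14 hours 45 minutes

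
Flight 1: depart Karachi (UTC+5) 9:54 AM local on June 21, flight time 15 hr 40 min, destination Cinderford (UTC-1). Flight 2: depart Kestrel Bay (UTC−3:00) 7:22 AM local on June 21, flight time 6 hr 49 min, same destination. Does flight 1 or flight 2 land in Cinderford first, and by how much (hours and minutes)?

Flight 1 in UTC: 9:54 AM − 5:00 = 4:54 AM on Jun 21.
+15 hours 40 minutes → arrive 8:34 PM UTC on Jun 21.
Flight 2 in UTC: 7:22 AM + 3:00 = 10:22 AM on Jun 21.
+6 hours 49 minutes → arrive 5:11 PM UTC on Jun 21.
Flight 2 lands earlier by 3 hours 23 minutes.

the second, by 3 hours 23 minutes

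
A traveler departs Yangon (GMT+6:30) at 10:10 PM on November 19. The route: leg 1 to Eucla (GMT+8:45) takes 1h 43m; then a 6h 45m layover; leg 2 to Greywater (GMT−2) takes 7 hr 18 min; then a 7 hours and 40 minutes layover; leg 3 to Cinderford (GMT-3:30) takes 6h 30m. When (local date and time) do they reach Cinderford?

6:06 PM on November 20

Convert departure to UTC: 10:10 PM − 6:30 = 3:40 PM UTC on Nov 19.
Add 1 hour and 43 minutes leg 1 → 5:23 PM UTC.
Add 6 hours and 45 minutes layover in Eucla → 12:08 AM UTC (Nov 20).
Add 7 hours 18 minutes leg 2 → 7:26 AM UTC.
Add 7 hours and 40 minutes layover in Greywater → 3:06 PM UTC.
Add 6 hours and 30 minutes leg 3 → 9:36 PM UTC.
Cinderford is UTC−3:30, so local arrival = 9:36 PM − 3:30 = 6:06 PM on Nov 20.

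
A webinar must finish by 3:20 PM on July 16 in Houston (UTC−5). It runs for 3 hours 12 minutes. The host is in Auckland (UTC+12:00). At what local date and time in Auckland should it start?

5:08 AM on Jul 17

Target end time in UTC: 3:20 PM + 5:00 = 8:20 PM on Jul 16.
Subtract 3 hours 12 minutes → start 5:08 PM UTC on Jul 16.
Auckland is UTC+12:00: 5:08 PM + 12:00 = 5:08 AM on Jul 17.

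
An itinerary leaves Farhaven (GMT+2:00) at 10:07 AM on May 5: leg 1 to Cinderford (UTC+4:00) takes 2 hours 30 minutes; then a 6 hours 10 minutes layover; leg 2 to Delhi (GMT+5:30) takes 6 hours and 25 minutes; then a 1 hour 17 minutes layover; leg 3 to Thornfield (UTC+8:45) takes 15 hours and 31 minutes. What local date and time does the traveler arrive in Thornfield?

12:45 AM on May 7

Convert departure to UTC: 10:07 AM − 2:00 = 8:07 AM UTC on May 5.
Add 2 hours 30 minutes leg 1 → 10:37 AM UTC.
Add 6 hours 10 minutes layover in Cinderford → 4:47 PM UTC.
Add 6 hours 25 minutes leg 2 → 11:12 PM UTC.
Add 1 hour 17 minutes layover in Delhi → 12:29 AM UTC (May 6).
Add 15 hours and 31 minutes leg 3 → 4:00 PM UTC.
Thornfield is UTC+8:45, so local arrival = 4:00 PM + 8:45 = 12:45 AM on May 7.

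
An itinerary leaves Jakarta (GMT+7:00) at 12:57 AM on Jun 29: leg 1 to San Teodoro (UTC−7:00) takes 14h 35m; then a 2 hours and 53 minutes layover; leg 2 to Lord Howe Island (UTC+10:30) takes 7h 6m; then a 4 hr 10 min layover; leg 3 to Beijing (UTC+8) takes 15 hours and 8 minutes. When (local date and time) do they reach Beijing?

Convert departure to UTC: 12:57 AM − 7:00 = 5:57 PM UTC on Jun 28.
Add 14 hours 35 minutes leg 1 → 8:32 AM UTC (Jun 29).
Add 2 hours 53 minutes layover in San Teodoro → 11:25 AM UTC.
Add 7 hours 6 minutes leg 2 → 6:31 PM UTC.
Add 4 hours and 10 minutes layover in Lord Howe Island → 10:41 PM UTC.
Add 15 hours and 8 minutes leg 3 → 1:49 PM UTC (Jun 30).
Beijing is UTC+8:00, so local arrival = 1:49 PM + 8:00 = 9:49 PM on Jun 30.

9:49 PM on Jun 30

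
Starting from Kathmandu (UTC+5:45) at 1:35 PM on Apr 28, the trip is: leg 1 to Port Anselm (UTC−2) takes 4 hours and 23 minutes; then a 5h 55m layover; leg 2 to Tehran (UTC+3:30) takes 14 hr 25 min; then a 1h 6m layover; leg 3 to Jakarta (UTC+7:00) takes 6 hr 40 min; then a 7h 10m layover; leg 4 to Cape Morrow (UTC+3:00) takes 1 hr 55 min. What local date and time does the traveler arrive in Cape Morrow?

Convert departure to UTC: 1:35 PM − 5:45 = 7:50 AM UTC on Apr 28.
Add 4 hours 23 minutes leg 1 → 12:13 PM UTC.
Add 5 hours and 55 minutes layover in Port Anselm → 6:08 PM UTC.
Add 14 hours and 25 minutes leg 2 → 8:33 AM UTC (Apr 29).
Add 1 hour and 6 minutes layover in Tehran → 9:39 AM UTC.
Add 6 hours and 40 minutes leg 3 → 4:19 PM UTC.
Add 7 hours 10 minutes layover in Jakarta → 11:29 PM UTC.
Add 1 hour and 55 minutes leg 4 → 1:24 AM UTC (Apr 30).
Cape Morrow is UTC+3:00, so local arrival = 1:24 AM + 3:00 = 4:24 AM on Apr 30.

4:24 AM on Apr 30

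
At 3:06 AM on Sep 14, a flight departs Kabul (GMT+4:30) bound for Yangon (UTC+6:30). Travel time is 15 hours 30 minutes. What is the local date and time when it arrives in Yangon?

8:36 PM on September 14

Convert departure to UTC: 3:06 AM − 4:30 = 10:36 PM UTC on Sep 13.
Add 15 hours and 30 minutes travel time → 2:06 PM UTC (Sep 14).
Yangon is UTC+6:30, so local arrival = 2:06 PM + 6:30 = 8:36 PM on Sep 14.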